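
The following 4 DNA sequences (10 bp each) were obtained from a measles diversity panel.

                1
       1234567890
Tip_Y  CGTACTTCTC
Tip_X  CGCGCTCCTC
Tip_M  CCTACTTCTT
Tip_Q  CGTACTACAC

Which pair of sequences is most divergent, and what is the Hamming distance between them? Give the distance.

5

Pairwise Hamming distances:
  Tip_Y vs Tip_X: 3
  Tip_Y vs Tip_M: 2
  Tip_Y vs Tip_Q: 2
  Tip_X vs Tip_M: 5
  Tip_X vs Tip_Q: 4
  Tip_M vs Tip_Q: 4
The largest is 5, between Tip_X and Tip_M.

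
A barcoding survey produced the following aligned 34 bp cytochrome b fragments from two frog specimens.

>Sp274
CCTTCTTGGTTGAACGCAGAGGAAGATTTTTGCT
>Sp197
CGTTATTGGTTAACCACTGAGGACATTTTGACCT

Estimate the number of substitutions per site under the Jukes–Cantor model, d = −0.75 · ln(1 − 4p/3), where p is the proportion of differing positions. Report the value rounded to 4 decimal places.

The sequences differ at positions 2 (C/G), 5 (C/A), 12 (G/A), 14 (A/C), 16 (G/A), 18 (A/T), 24 (A/C), 25 (G/A), 26 (A/T), 30 (T/G), 31 (T/A), 32 (G/C).
p = 12/34 = 0.352941.
d = −0.75 · ln(1 − (4/3)·0.352941) = −0.75 · ln(0.529412) = −0.75 · (-0.635988) = 0.4770.

0.4770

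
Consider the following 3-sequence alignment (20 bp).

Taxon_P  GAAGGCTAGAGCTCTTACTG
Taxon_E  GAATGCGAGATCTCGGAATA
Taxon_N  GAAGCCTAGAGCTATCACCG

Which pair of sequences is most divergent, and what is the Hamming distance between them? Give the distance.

10

Pairwise Hamming distances:
  Taxon_P vs Taxon_E: 7
  Taxon_P vs Taxon_N: 4
  Taxon_E vs Taxon_N: 10
The largest is 10, between Taxon_E and Taxon_N.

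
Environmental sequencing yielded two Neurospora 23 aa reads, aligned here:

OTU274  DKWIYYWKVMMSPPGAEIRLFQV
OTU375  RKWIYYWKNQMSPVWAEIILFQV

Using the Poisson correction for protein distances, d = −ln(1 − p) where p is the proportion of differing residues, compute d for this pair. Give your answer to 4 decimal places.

0.3023

Mismatches occur at site 1 (D→R), site 9 (V→N), site 10 (M→Q), site 14 (P→V), site 15 (G→W), site 19 (R→I).
p = 6/23 = 0.260870.
d = −ln(1 − 0.260870) = −ln(0.739130) = 0.3023.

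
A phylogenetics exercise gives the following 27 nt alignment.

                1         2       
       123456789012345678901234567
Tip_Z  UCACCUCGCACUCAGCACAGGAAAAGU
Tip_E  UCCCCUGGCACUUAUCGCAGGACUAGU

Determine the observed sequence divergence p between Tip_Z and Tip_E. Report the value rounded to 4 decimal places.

0.2593

Mismatches occur at site 3 (A↔C), site 7 (C↔G), site 13 (C↔U), site 15 (G↔U), site 17 (A↔G), site 23 (A↔C), site 24 (A↔U).
There are 7 differences over 27 sites, so p = 7/27 = 0.2593.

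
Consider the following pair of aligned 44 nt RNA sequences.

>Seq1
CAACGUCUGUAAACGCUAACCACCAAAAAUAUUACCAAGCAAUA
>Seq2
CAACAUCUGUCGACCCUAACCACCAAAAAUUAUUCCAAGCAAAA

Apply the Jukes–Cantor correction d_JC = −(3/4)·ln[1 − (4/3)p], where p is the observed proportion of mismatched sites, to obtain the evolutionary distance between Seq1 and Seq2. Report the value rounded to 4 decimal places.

Differing sites — 5:G/A; 11:A/C; 12:A/G; 15:G/C; 31:A/U; 32:U/A; 34:A/U; 43:U/A.
p = 8/44 = 0.181818.
d = −0.75 · ln(1 − (4/3)·0.181818) = −0.75 · ln(0.757576) = −0.75 · (-0.277631) = 0.2082.

0.2082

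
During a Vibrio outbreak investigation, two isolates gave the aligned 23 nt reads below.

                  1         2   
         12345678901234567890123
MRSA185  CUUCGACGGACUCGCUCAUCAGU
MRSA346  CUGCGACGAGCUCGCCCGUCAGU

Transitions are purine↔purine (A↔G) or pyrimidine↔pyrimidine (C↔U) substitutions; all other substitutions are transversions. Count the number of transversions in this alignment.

1

Mismatches occur at site 3 (U/G, transversion), site 9 (G/A, transition), site 10 (A/G, transition), site 16 (U/C, transition), site 18 (A/G, transition).
Of the 5 differences, 4 transitions and 1 transversion, so the answer is 1.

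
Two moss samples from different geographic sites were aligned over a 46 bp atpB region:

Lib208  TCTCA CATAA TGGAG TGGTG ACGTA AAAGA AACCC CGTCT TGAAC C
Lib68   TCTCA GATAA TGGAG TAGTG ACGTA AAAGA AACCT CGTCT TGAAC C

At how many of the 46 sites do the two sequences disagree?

The sequences differ at positions 6 (C/G), 17 (G/A), 35 (C/T).
That gives 3 mismatches out of 46 aligned sites, so the Hamming distance is 3.

3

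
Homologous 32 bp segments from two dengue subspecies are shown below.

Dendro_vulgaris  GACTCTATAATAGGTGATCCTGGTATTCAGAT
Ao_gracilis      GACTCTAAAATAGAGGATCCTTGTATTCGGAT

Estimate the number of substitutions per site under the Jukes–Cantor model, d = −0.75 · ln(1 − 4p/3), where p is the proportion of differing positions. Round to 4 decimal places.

0.1752

Differing sites — 8:T/A; 14:G/A; 15:T/G; 22:G/T; 29:A/G.
p = 5/32 = 0.156250.
d = −0.75 · ln(1 − (4/3)·0.156250) = −0.75 · ln(0.791667) = −0.75 · (-0.233614) = 0.1752.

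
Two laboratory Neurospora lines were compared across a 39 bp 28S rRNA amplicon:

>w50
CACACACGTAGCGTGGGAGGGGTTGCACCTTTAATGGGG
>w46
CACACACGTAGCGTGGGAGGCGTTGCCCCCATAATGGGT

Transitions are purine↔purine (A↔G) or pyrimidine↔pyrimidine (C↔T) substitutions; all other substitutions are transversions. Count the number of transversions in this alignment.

4

The sequences differ at positions 21 (G/C, transversion), 27 (A/C, transversion), 30 (T/C, transition), 31 (T/A, transversion), 39 (G/T, transversion).
Of the 5 differences, 1 transition and 4 transversions, so the answer is 4.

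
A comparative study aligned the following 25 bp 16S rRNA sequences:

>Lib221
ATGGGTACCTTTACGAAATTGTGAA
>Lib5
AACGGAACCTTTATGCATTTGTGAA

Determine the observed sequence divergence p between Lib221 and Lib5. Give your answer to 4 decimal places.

0.2400

Differing sites — 2:T/A; 3:G/C; 6:T/A; 14:C/T; 16:A/C; 18:A/T.
There are 6 differences over 25 sites, so p = 6/25 = 0.2400.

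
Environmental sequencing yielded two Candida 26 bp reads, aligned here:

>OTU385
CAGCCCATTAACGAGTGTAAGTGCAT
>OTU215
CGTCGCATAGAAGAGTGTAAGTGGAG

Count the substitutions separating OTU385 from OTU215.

8

The sequences differ at positions 2 (A/G), 3 (G/T), 5 (C/G), 9 (T/A), 10 (A/G), 12 (C/A), 24 (C/G), 26 (T/G).
That gives 8 mismatches out of 26 aligned sites, so the Hamming distance is 8.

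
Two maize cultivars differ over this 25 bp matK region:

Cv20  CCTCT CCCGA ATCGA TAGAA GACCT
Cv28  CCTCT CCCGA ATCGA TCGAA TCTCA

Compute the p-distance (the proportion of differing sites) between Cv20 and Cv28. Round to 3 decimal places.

Differing sites — 17:A/C; 21:G/T; 22:A/C; 23:C/T; 25:T/A.
There are 5 differences over 25 sites, so p = 5/25 = 0.200.

0.200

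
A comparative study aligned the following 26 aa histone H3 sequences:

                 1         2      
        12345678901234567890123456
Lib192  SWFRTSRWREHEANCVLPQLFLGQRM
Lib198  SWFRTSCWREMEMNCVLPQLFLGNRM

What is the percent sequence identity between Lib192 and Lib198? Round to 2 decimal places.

84.62%

Mismatches occur at site 7 (R↔C), site 11 (H↔M), site 13 (A↔M), site 24 (Q↔N).
22 of the 26 sites match, so the percent identity is 22/26 × 100 = 84.62%.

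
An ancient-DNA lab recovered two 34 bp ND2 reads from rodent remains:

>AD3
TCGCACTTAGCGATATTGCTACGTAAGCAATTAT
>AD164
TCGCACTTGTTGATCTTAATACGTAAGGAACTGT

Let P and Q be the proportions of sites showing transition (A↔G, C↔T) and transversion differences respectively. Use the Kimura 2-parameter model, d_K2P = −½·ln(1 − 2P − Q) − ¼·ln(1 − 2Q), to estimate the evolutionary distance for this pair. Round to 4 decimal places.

0.3324

The sequences differ at positions 9 (A/G, transition), 10 (G/T, transversion), 11 (C/T, transition), 15 (A/C, transversion), 18 (G/A, transition), 19 (C/A, transversion), 28 (C/G, transversion), 31 (T/C, transition), 33 (A/G, transition).
Of the 9 differences, 5 transitions and 4 transversions over 34 sites: P = 5/34 = 0.147059, Q = 4/34 = 0.117647.
d = −0.5·ln(0.588235) − 0.25·ln(0.764706) = −0.5·(-0.530629) − 0.25·(-0.268264) = 0.3324.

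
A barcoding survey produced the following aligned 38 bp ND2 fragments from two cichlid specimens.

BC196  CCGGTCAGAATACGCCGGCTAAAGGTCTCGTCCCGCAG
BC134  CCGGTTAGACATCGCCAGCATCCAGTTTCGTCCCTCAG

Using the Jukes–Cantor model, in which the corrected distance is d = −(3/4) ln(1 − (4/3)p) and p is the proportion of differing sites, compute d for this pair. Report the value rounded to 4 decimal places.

Mismatches occur at site 6 (C→T), site 10 (A→C), site 11 (T→A), site 12 (A→T), site 17 (G→A), site 20 (T→A), site 21 (A→T), site 22 (A→C), site 23 (A→C), site 24 (G→A), site 27 (C→T), site 35 (G→T).
p = 12/38 = 0.315789.
d = −0.75 · ln(1 − (4/3)·0.315789) = −0.75 · ln(0.578948) = −0.75 · (-0.546543) = 0.4099.

0.4099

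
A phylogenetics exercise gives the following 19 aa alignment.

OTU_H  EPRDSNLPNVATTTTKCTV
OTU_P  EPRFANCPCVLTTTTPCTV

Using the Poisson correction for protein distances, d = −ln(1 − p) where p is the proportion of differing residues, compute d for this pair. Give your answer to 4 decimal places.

0.3795

Differing sites — 4:D/F; 5:S/A; 7:L/C; 9:N/C; 11:A/L; 16:K/P.
p = 6/19 = 0.315789.
d = −ln(1 − 0.315789) = −ln(0.684211) = 0.3795.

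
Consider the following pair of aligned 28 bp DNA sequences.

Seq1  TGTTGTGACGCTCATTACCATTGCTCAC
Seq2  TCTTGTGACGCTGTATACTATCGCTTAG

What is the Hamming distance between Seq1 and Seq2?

8

The sequences differ at positions 2 (G/C), 13 (C/G), 14 (A/T), 15 (T/A), 19 (C/T), 22 (T/C), 26 (C/T), 28 (C/G).
That gives 8 mismatches out of 28 aligned sites, so the Hamming distance is 8.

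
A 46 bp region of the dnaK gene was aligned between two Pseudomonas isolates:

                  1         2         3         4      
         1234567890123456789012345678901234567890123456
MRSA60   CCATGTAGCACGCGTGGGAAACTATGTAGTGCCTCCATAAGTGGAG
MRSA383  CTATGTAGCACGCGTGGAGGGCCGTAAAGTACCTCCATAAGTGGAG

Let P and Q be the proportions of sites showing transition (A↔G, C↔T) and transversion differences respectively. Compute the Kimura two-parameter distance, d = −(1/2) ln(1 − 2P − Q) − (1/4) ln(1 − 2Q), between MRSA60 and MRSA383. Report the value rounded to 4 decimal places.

0.2775

Mismatches occur at site 2 (C/T, transition), site 18 (G/A, transition), site 19 (A/G, transition), site 20 (A/G, transition), site 21 (A/G, transition), site 23 (T/C, transition), site 24 (A/G, transition), site 26 (G/A, transition), site 27 (T/A, transversion), site 31 (G/A, transition).
Of the 10 differences, 9 transitions and 1 transversion over 46 sites: P = 9/46 = 0.195652, Q = 1/46 = 0.021739.
d = −0.5·ln(0.586957) − 0.25·ln(0.956522) = −0.5·(-0.532804) − 0.25·(-0.044451) = 0.2775.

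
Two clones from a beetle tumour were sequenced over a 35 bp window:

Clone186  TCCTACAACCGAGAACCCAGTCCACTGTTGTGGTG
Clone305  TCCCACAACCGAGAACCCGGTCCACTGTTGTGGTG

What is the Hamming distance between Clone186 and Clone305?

Differing sites — 4:T/C; 19:A/G.
That gives 2 mismatches out of 35 aligned sites, so the Hamming distance is 2.

2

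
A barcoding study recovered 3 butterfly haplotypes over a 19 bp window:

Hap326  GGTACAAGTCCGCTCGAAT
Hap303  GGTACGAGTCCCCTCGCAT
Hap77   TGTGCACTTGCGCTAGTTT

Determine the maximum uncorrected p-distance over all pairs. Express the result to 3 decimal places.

Pairwise Hamming distances:
  Hap326 vs Hap303: 3
  Hap326 vs Hap77: 8
  Hap303 vs Hap77: 10
The largest is 10 mismatches, between Hap303 and Hap77; p = 10/19 = 0.526.

0.526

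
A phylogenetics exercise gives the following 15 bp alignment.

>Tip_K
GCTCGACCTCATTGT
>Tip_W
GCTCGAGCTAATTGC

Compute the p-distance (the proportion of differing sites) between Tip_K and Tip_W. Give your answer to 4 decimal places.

Mismatches occur at site 7 (C↔G), site 10 (C↔A), site 15 (T↔C).
There are 3 differences over 15 sites, so p = 3/15 = 0.2000.

0.2000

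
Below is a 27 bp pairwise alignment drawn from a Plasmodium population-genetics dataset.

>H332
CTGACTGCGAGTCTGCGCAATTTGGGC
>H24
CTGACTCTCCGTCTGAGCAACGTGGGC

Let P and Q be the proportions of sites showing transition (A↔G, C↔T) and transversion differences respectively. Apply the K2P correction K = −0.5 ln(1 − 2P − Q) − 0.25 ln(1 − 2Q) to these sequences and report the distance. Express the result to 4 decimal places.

0.3184

The sequences differ at positions 7 (G/C, transversion), 8 (C/T, transition), 9 (G/C, transversion), 10 (A/C, transversion), 16 (C/A, transversion), 21 (T/C, transition), 22 (T/G, transversion).
Of the 7 differences, 2 transitions and 5 transversions over 27 sites: P = 2/27 = 0.074074, Q = 5/27 = 0.185185.
d = −0.5·ln(0.666667) − 0.25·ln(0.629630) = −0.5·(-0.405465) − 0.25·(-0.462623) = 0.3184.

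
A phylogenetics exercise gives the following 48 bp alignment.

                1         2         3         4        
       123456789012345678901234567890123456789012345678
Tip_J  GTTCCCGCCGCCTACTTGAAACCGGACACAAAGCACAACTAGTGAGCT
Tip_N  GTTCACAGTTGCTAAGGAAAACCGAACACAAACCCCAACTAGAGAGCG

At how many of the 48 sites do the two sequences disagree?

15

Mismatches occur at site 5 (C→A), site 7 (G→A), site 8 (C→G), site 9 (C→T), site 10 (G→T), site 11 (C→G), site 15 (C→A), site 16 (T→G), site 17 (T→G), site 18 (G→A), site 25 (G→A), site 33 (G→C), site 35 (A→C), site 43 (T→A), site 48 (T→G).
That gives 15 mismatches out of 48 aligned sites, so the Hamming distance is 15.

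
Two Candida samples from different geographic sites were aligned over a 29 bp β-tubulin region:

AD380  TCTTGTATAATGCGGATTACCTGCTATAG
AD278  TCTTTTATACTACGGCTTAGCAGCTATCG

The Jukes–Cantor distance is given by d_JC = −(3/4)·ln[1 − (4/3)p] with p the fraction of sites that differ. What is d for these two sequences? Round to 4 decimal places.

Mismatches occur at site 5 (G→T), site 10 (A→C), site 12 (G→A), site 16 (A→C), site 20 (C→G), site 22 (T→A), site 28 (A→C).
p = 7/29 = 0.241379.
d = −0.75 · ln(1 − (4/3)·0.241379) = −0.75 · ln(0.678161) = −0.75 · (-0.388371) = 0.2913.

0.2913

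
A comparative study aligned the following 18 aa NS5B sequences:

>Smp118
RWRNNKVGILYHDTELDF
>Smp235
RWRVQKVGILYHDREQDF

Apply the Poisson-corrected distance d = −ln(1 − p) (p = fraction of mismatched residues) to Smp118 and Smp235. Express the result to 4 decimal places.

0.2513

The sequences differ at positions 4 (N/V), 5 (N/Q), 14 (T/R), 16 (L/Q).
p = 4/18 = 0.222222.
d = −ln(1 − 0.222222) = −ln(0.777778) = 0.2513.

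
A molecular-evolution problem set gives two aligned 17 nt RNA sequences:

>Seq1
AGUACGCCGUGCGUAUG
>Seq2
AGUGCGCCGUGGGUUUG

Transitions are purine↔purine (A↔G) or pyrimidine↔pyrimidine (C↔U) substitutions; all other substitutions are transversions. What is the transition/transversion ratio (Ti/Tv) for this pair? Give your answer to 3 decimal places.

0.500

Differing sites — 4:A/G (Ti); 12:C/G (Tv); 15:A/U (Tv).
Of the 3 differences, 1 transition and 2 transversions, so Ti/Tv = 1/2 = 0.500.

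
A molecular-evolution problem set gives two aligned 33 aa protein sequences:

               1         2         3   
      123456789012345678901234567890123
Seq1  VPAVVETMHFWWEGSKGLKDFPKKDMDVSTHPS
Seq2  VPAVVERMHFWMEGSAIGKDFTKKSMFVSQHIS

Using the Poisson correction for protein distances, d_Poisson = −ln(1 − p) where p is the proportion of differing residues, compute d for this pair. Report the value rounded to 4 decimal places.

Differing sites — 7:T/R; 12:W/M; 16:K/A; 17:G/I; 18:L/G; 22:P/T; 25:D/S; 27:D/F; 30:T/Q; 32:P/I.
p = 10/33 = 0.303030.
d = −ln(1 − 0.303030) = −ln(0.696970) = 0.3610.

0.3610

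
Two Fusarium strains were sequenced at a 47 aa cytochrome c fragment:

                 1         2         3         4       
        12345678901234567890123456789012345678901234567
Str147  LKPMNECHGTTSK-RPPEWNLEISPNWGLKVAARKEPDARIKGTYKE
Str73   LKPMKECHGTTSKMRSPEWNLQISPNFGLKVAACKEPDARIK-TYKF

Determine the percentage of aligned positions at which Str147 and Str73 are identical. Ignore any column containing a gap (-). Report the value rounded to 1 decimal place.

Excluding the 2 gap columns leaves 45 comparable sites.
Differing sites — 5:N/K; 16:P/S; 22:E/Q; 27:W/F; 34:R/C; 47:E/F.
39 of the 45 comparable sites match, so the percent identity is 39/45 × 100 = 86.7%.

86.7%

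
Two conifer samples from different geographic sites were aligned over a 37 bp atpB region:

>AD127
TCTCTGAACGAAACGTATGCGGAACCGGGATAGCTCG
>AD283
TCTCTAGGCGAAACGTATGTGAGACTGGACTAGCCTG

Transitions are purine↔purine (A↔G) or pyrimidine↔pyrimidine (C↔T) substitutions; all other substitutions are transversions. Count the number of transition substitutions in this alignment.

The sequences differ at positions 6 (G/A, transition), 7 (A/G, transition), 8 (A/G, transition), 20 (C/T, transition), 22 (G/A, transition), 23 (A/G, transition), 26 (C/T, transition), 29 (G/A, transition), 30 (A/C, transversion), 35 (T/C, transition), 36 (C/T, transition).
Of the 11 differences, 10 transitions and 1 transversion, so the answer is 10.

10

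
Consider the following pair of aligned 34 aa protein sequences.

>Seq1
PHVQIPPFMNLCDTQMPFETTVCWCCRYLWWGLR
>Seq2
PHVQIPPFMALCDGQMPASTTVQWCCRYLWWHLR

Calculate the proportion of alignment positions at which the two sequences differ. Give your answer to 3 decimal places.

0.176

The sequences differ at positions 10 (N/A), 14 (T/G), 18 (F/A), 19 (E/S), 23 (C/Q), 32 (G/H).
There are 6 differences over 34 sites, so p = 6/34 = 0.176.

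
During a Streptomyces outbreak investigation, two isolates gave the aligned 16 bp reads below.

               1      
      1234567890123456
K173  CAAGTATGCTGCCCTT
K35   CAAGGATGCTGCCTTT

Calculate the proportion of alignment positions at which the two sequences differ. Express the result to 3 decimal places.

0.125

The sequences differ at positions 5 (T/G), 14 (C/T).
There are 2 differences over 16 sites, so p = 2/16 = 0.125.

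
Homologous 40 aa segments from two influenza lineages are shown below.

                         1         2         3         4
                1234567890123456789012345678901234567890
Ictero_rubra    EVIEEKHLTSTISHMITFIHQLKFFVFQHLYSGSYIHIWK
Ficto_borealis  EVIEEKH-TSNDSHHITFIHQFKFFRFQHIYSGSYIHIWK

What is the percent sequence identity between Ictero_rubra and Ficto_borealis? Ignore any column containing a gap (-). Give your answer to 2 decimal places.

84.62%

Excluding the 1 gap column leaves 39 comparable sites.
The sequences differ at positions 11 (T/N), 12 (I/D), 15 (M/H), 22 (L/F), 26 (V/R), 30 (L/I).
33 of the 39 comparable sites match, so the percent identity is 33/39 × 100 = 84.62%.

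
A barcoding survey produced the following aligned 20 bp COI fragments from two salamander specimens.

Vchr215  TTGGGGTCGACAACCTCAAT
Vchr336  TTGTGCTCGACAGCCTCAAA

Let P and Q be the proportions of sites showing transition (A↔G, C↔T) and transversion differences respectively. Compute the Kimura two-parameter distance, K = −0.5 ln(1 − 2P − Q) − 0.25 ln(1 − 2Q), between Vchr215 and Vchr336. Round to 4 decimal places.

0.2330

Differing sites — 4:G/T (Tv); 6:G/C (Tv); 13:A/G (Ti); 20:T/A (Tv).
Of the 4 differences, 1 transition and 3 transversions over 20 sites: P = 1/20 = 0.050000, Q = 3/20 = 0.150000.
d = −0.5·ln(0.750000) − 0.25·ln(0.700000) = −0.5·(-0.287682) − 0.25·(-0.356675) = 0.2330.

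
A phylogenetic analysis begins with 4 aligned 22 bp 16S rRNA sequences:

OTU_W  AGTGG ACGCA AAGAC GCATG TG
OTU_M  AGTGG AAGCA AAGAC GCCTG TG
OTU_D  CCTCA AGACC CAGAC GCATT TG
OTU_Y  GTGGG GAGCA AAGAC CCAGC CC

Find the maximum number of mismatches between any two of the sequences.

Pairwise Hamming distances:
  OTU_W vs OTU_M: 2
  OTU_W vs OTU_D: 9
  OTU_W vs OTU_Y: 10
  OTU_M vs OTU_D: 10
  OTU_M vs OTU_Y: 10
  OTU_D vs OTU_Y: 15
The largest is 15, between OTU_D and OTU_Y.

15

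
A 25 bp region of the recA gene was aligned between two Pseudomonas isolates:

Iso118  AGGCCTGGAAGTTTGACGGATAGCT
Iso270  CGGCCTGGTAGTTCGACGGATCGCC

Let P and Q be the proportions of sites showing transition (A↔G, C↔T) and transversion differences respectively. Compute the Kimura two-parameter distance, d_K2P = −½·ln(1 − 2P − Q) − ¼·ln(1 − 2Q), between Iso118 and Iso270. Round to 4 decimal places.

0.2329

The sequences differ at positions 1 (A/C, transversion), 9 (A/T, transversion), 14 (T/C, transition), 22 (A/C, transversion), 25 (T/C, transition).
Of the 5 differences, 2 transitions and 3 transversions over 25 sites: P = 2/25 = 0.080000, Q = 3/25 = 0.120000.
d = −0.5·ln(0.720000) − 0.25·ln(0.760000) = −0.5·(-0.328504) − 0.25·(-0.274437) = 0.2329.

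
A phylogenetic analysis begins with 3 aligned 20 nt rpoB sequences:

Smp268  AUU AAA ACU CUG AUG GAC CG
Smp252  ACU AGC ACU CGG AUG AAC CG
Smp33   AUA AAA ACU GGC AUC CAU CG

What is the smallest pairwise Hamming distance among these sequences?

5

Pairwise Hamming distances:
  Smp268 vs Smp252: 5
  Smp268 vs Smp33: 7
  Smp252 vs Smp33: 9
The smallest is 5, between Smp268 and Smp252.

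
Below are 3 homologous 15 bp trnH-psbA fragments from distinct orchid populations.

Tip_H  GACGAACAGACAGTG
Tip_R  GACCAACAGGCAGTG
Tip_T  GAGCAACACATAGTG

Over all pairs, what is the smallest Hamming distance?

Pairwise Hamming distances:
  Tip_H vs Tip_R: 2
  Tip_H vs Tip_T: 4
  Tip_R vs Tip_T: 4
The smallest is 2, between Tip_H and Tip_R.

2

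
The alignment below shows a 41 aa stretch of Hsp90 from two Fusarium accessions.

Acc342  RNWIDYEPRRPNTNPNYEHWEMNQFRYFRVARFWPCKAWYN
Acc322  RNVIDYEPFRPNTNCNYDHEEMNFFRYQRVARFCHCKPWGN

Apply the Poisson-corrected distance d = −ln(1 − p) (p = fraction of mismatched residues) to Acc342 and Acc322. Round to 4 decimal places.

0.3124

Differing sites — 3:W/V; 9:R/F; 15:P/C; 18:E/D; 20:W/E; 24:Q/F; 28:F/Q; 34:W/C; 35:P/H; 38:A/P; 40:Y/G.
p = 11/41 = 0.268293.
d = −ln(1 − 0.268293) = −ln(0.731707) = 0.3124.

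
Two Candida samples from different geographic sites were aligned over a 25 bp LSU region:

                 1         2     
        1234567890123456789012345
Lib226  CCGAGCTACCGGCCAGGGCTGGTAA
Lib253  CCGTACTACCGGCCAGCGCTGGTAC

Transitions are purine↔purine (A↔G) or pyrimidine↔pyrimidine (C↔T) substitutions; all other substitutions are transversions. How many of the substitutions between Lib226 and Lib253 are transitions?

Mismatches occur at site 4 (A→T, transversion), site 5 (G→A, transition), site 17 (G→C, transversion), site 25 (A→C, transversion).
Of the 4 differences, 1 transition and 3 transversions, so the answer is 1.

1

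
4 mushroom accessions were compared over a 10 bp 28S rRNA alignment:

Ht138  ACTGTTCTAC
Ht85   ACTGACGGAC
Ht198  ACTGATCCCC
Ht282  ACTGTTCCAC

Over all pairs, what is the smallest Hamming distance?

Pairwise Hamming distances:
  Ht138 vs Ht85: 4
  Ht138 vs Ht198: 3
  Ht138 vs Ht282: 1
  Ht85 vs Ht198: 4
  Ht85 vs Ht282: 4
  Ht198 vs Ht282: 2
The smallest is 1, between Ht138 and Ht282.

1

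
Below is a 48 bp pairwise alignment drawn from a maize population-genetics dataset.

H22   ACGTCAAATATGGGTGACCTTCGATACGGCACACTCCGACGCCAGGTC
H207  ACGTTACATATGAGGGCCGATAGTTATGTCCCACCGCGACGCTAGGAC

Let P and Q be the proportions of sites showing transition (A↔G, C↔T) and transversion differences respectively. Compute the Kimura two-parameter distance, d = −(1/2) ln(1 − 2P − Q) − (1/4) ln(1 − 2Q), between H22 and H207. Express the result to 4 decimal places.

0.4410

Mismatches occur at site 5 (C→T, transition), site 7 (A→C, transversion), site 13 (G→A, transition), site 15 (T→G, transversion), site 17 (A→C, transversion), site 19 (C→G, transversion), site 20 (T→A, transversion), site 22 (C→A, transversion), site 24 (A→T, transversion), site 27 (C→T, transition), site 29 (G→T, transversion), site 31 (A→C, transversion), site 35 (T→C, transition), site 36 (C→G, transversion), site 43 (C→T, transition), site 47 (T→A, transversion).
Of the 16 differences, 5 transitions and 11 transversions over 48 sites: P = 5/48 = 0.104167, Q = 11/48 = 0.229167.
d = −0.5·ln(0.562499) − 0.25·ln(0.541666) = −0.5·(-0.575366) − 0.25·(-0.613106) = 0.4410.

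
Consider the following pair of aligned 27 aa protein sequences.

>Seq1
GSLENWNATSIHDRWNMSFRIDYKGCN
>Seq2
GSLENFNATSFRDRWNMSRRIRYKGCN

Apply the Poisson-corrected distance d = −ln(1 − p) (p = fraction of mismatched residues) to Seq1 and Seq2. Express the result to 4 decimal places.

0.2048

Mismatches occur at site 6 (W→F), site 11 (I→F), site 12 (H→R), site 19 (F→R), site 22 (D→R).
p = 5/27 = 0.185185.
d = −ln(1 − 0.185185) = −ln(0.814815) = 0.2048.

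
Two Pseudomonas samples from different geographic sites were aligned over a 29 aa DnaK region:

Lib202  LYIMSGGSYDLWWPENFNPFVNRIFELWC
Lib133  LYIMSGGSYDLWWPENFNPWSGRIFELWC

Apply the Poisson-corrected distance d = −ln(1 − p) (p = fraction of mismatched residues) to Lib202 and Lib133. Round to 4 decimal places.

Differing sites — 20:F/W; 21:V/S; 22:N/G.
p = 3/29 = 0.103448.
d = −ln(1 − 0.103448) = −ln(0.896552) = 0.1092.

0.1092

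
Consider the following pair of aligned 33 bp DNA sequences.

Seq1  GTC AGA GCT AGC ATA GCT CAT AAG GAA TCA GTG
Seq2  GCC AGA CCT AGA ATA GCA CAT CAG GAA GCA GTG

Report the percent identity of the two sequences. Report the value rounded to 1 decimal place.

Mismatches occur at site 2 (T→C), site 7 (G→C), site 12 (C→A), site 18 (T→A), site 22 (A→C), site 28 (T→G).
27 of the 33 sites match, so the percent identity is 27/33 × 100 = 81.8%.

81.8%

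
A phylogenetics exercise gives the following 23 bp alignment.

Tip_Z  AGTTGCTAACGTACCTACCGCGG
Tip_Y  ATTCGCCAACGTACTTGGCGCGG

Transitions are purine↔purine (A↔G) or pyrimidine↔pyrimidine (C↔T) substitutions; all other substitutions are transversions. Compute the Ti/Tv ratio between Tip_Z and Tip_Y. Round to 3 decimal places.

2.000

Mismatches occur at site 2 (G/T, transversion), site 4 (T/C, transition), site 7 (T/C, transition), site 15 (C/T, transition), site 17 (A/G, transition), site 18 (C/G, transversion).
Of the 6 differences, 4 transitions and 2 transversions, so Ti/Tv = 4/2 = 2.000.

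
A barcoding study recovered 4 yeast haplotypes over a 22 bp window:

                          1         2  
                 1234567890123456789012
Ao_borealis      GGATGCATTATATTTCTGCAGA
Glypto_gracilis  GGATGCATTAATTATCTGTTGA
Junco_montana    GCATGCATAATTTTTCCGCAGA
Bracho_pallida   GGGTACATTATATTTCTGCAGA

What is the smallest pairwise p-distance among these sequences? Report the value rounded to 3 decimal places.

0.091

Pairwise Hamming distances:
  Ao_borealis vs Glypto_gracilis: 5
  Ao_borealis vs Junco_montana: 4
  Ao_borealis vs Bracho_pallida: 2
  Glypto_gracilis vs Junco_montana: 7
  Glypto_gracilis vs Bracho_pallida: 7
  Junco_montana vs Bracho_pallida: 6
The smallest is 2 mismatches, between Ao_borealis and Bracho_pallida; p = 2/22 = 0.091.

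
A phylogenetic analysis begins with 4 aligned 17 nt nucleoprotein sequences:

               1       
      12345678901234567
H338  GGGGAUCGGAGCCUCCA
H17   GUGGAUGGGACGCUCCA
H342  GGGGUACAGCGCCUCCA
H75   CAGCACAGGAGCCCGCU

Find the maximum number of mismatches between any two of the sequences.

11

Pairwise Hamming distances:
  H338 vs H17: 4
  H338 vs H342: 4
  H338 vs H75: 8
  H17 vs H342: 8
  H17 vs H75: 10
  H342 vs H75: 11
The largest is 11, between H342 and H75.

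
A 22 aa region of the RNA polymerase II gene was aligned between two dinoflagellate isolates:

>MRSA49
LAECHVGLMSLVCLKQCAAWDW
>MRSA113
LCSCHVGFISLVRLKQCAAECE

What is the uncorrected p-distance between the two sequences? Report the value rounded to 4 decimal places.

The sequences differ at positions 2 (A/C), 3 (E/S), 8 (L/F), 9 (M/I), 13 (C/R), 20 (W/E), 21 (D/C), 22 (W/E).
There are 8 differences over 22 sites, so p = 8/22 = 0.3636.

0.3636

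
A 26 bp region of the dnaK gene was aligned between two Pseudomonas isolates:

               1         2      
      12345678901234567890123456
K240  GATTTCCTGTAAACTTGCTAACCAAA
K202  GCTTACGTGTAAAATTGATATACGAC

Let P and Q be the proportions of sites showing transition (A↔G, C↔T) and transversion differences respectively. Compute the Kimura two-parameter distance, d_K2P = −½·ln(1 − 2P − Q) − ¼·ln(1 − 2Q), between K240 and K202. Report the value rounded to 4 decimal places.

The sequences differ at positions 2 (A/C, transversion), 5 (T/A, transversion), 7 (C/G, transversion), 14 (C/A, transversion), 18 (C/A, transversion), 21 (A/T, transversion), 22 (C/A, transversion), 24 (A/G, transition), 26 (A/C, transversion).
Of the 9 differences, 1 transition and 8 transversions over 26 sites: P = 1/26 = 0.038462, Q = 8/26 = 0.307692.
d = −0.5·ln(0.615384) − 0.25·ln(0.384616) = −0.5·(-0.485509) − 0.25·(-0.955510) = 0.4816.

0.4816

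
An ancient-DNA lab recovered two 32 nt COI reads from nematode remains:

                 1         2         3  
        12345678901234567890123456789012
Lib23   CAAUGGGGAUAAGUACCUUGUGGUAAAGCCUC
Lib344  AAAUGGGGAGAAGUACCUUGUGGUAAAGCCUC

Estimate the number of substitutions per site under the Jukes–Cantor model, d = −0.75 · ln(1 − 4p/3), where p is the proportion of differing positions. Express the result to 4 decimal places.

0.0653

Differing sites — 1:C/A; 10:U/G.
p = 2/32 = 0.062500.
d = −0.75 · ln(1 − (4/3)·0.062500) = −0.75 · ln(0.916667) = −0.75 · (-0.087011) = 0.0653.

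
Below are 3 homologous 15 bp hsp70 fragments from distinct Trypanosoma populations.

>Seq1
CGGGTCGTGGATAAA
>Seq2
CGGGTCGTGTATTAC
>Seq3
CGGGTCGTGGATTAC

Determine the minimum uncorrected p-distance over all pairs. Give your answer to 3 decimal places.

0.067

Pairwise Hamming distances:
  Seq1 vs Seq2: 3
  Seq1 vs Seq3: 2
  Seq2 vs Seq3: 1
The smallest is 1 mismatch, between Seq2 and Seq3; p = 1/15 = 0.067.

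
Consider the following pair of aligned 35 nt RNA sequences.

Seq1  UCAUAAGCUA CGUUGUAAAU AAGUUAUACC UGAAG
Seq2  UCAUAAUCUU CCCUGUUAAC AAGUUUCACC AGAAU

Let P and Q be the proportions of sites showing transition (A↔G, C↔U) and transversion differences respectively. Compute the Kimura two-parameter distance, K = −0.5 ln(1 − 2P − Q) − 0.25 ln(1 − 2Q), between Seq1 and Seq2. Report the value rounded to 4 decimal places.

0.3599

Mismatches occur at site 7 (G→U, transversion), site 10 (A→U, transversion), site 12 (G→C, transversion), site 13 (U→C, transition), site 17 (A→U, transversion), site 20 (U→C, transition), site 26 (A→U, transversion), site 27 (U→C, transition), site 31 (U→A, transversion), site 35 (G→U, transversion).
Of the 10 differences, 3 transitions and 7 transversions over 35 sites: P = 3/35 = 0.085714, Q = 7/35 = 0.200000.
d = −0.5·ln(0.628572) − 0.25·ln(0.600000) = −0.5·(-0.464305) − 0.25·(-0.510826) = 0.3599.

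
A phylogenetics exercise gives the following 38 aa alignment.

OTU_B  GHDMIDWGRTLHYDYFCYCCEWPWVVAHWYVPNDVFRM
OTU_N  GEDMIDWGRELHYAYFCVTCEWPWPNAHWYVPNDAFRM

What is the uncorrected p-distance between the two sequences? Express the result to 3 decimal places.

0.211

Mismatches occur at site 2 (H→E), site 10 (T→E), site 14 (D→A), site 18 (Y→V), site 19 (C→T), site 25 (V→P), site 26 (V→N), site 35 (V→A).
There are 8 differences over 38 sites, so p = 8/38 = 0.211.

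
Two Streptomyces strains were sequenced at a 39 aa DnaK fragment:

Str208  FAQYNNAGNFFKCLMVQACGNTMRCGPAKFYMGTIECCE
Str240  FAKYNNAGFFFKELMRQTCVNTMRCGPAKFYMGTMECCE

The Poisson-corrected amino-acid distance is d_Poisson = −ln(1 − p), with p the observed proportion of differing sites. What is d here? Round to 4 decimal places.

0.1978

Mismatches occur at site 3 (Q→K), site 9 (N→F), site 13 (C→E), site 16 (V→R), site 18 (A→T), site 20 (G→V), site 35 (I→M).
p = 7/39 = 0.179487.
d = −ln(1 − 0.179487) = −ln(0.820513) = 0.1978.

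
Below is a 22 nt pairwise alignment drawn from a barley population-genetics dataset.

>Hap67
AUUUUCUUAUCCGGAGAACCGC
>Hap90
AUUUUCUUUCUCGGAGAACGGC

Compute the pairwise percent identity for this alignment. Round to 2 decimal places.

Mismatches occur at site 9 (A↔U), site 10 (U↔C), site 11 (C↔U), site 20 (C↔G).
18 of the 22 sites match, so the percent identity is 18/22 × 100 = 81.82%.

81.82%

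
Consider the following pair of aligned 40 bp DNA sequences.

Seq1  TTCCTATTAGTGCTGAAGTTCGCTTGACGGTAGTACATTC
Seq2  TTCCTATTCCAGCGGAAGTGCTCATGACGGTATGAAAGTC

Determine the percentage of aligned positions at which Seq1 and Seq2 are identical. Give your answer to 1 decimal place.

Mismatches occur at site 9 (A→C), site 10 (G→C), site 11 (T→A), site 14 (T→G), site 20 (T→G), site 22 (G→T), site 24 (T→A), site 33 (G→T), site 34 (T→G), site 36 (C→A), site 38 (T→G).
29 of the 40 sites match, so the percent identity is 29/40 × 100 = 72.5%.

72.5%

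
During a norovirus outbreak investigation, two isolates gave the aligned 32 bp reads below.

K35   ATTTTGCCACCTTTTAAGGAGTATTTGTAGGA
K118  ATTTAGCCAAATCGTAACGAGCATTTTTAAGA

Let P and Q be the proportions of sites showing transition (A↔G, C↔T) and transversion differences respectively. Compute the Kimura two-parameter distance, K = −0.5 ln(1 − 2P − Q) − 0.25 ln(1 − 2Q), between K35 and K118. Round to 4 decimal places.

0.3525

Differing sites — 5:T/A (Tv); 10:C/A (Tv); 11:C/A (Tv); 13:T/C (Ti); 14:T/G (Tv); 18:G/C (Tv); 22:T/C (Ti); 27:G/T (Tv); 30:G/A (Ti).
Of the 9 differences, 3 transitions and 6 transversions over 32 sites: P = 3/32 = 0.093750, Q = 6/32 = 0.187500.
d = −0.5·ln(0.625000) − 0.25·ln(0.625000) = −0.5·(-0.470004) − 0.25·(-0.470004) = 0.3525.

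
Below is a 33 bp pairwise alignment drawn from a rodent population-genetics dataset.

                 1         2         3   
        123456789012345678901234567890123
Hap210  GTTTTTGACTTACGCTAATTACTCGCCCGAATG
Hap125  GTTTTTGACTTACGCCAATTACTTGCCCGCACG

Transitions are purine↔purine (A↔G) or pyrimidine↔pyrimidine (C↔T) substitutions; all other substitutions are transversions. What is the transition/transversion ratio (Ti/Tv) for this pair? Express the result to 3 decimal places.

3.000

Mismatches occur at site 16 (T→C, transition), site 24 (C→T, transition), site 30 (A→C, transversion), site 32 (T→C, transition).
Of the 4 differences, 3 transitions and 1 transversion, so Ti/Tv = 3/1 = 3.000.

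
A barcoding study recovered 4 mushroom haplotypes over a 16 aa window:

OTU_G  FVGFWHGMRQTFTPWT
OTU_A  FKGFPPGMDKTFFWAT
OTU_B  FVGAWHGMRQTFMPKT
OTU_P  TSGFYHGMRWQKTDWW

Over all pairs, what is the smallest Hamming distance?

3

Pairwise Hamming distances:
  OTU_G vs OTU_A: 8
  OTU_G vs OTU_B: 3
  OTU_G vs OTU_P: 8
  OTU_A vs OTU_B: 9
  OTU_A vs OTU_P: 12
  OTU_B vs OTU_P: 11
The smallest is 3, between OTU_G and OTU_B.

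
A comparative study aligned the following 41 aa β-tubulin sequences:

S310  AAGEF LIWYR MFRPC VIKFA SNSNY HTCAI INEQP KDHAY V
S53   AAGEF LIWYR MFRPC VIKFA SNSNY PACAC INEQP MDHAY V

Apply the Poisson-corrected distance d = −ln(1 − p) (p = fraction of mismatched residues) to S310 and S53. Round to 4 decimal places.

The sequences differ at positions 26 (H/P), 27 (T/A), 30 (I/C), 36 (K/M).
p = 4/41 = 0.097561.
d = −ln(1 − 0.097561) = −ln(0.902439) = 0.1027.

0.1027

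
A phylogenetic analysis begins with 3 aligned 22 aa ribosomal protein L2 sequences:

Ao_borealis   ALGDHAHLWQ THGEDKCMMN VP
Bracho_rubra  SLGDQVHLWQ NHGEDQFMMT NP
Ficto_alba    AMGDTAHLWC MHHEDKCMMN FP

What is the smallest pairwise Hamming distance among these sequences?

6

Pairwise Hamming distances:
  Ao_borealis vs Bracho_rubra: 8
  Ao_borealis vs Ficto_alba: 6
  Bracho_rubra vs Ficto_alba: 11
The smallest is 6, between Ao_borealis and Ficto_alba.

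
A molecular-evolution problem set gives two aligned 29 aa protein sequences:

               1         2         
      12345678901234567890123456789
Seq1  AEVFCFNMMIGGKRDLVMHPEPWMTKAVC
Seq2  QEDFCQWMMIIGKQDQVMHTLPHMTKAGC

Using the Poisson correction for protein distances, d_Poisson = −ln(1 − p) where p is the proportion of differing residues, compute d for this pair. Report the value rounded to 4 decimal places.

Mismatches occur at site 1 (A→Q), site 3 (V→D), site 6 (F→Q), site 7 (N→W), site 11 (G→I), site 14 (R→Q), site 16 (L→Q), site 20 (P→T), site 21 (E→L), site 23 (W→H), site 28 (V→G).
p = 11/29 = 0.379310.
d = −ln(1 − 0.379310) = −ln(0.620690) = 0.4769.

0.4769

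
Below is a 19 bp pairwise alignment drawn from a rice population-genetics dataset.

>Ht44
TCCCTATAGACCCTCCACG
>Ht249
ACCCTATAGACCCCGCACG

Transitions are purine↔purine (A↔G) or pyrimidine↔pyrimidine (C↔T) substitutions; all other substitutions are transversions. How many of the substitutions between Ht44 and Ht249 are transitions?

The sequences differ at positions 1 (T/A, transversion), 14 (T/C, transition), 15 (C/G, transversion).
Of the 3 differences, 1 transition and 2 transversions, so the answer is 1.

1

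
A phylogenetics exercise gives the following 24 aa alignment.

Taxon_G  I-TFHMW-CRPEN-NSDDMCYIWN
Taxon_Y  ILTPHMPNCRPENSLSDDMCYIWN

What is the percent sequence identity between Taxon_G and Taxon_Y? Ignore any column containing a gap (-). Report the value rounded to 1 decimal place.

Excluding the 3 gap columns leaves 21 comparable sites.
Differing sites — 4:F/P; 7:W/P; 15:N/L.
18 of the 21 comparable sites match, so the percent identity is 18/21 × 100 = 85.7%.

85.7%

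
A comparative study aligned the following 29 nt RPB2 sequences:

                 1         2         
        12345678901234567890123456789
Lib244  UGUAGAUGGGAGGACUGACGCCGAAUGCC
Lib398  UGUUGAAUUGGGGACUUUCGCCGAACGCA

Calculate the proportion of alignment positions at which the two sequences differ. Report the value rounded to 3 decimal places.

0.310

The sequences differ at positions 4 (A/U), 7 (U/A), 8 (G/U), 9 (G/U), 11 (A/G), 17 (G/U), 18 (A/U), 26 (U/C), 29 (C/A).
There are 9 differences over 29 sites, so p = 9/29 = 0.310.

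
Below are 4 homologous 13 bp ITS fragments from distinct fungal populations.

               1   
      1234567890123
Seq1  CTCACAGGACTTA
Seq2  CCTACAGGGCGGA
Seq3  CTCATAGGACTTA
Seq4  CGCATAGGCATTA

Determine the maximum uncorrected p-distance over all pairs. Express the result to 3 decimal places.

Pairwise Hamming distances:
  Seq1 vs Seq2: 5
  Seq1 vs Seq3: 1
  Seq1 vs Seq4: 4
  Seq2 vs Seq3: 6
  Seq2 vs Seq4: 7
  Seq3 vs Seq4: 3
The largest is 7 mismatches, between Seq2 and Seq4; p = 7/13 = 0.538.

0.538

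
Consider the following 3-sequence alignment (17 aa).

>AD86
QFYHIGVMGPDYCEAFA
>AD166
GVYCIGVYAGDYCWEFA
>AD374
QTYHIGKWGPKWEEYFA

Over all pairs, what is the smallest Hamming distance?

Pairwise Hamming distances:
  AD86 vs AD166: 8
  AD86 vs AD374: 7
  AD166 vs AD374: 12
The smallest is 7, between AD86 and AD374.

7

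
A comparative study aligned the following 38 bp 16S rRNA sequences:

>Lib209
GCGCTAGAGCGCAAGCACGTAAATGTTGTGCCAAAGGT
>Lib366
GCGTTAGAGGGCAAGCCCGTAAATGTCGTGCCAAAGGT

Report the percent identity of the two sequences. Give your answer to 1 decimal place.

89.5%

The sequences differ at positions 4 (C/T), 10 (C/G), 17 (A/C), 27 (T/C).
34 of the 38 sites match, so the percent identity is 34/38 × 100 = 89.5%.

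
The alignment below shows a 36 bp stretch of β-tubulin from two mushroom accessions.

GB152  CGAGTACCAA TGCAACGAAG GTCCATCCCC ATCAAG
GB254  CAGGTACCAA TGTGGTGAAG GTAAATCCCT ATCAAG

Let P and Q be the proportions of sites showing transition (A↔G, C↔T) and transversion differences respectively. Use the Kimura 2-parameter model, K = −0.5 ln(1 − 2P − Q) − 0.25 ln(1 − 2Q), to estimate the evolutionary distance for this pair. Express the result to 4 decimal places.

The sequences differ at positions 2 (G/A, transition), 3 (A/G, transition), 13 (C/T, transition), 14 (A/G, transition), 15 (A/G, transition), 16 (C/T, transition), 23 (C/A, transversion), 24 (C/A, transversion), 30 (C/T, transition).
Of the 9 differences, 7 transitions and 2 transversions over 36 sites: P = 7/36 = 0.194444, Q = 2/36 = 0.055556.
d = −0.5·ln(0.555556) − 0.25·ln(0.888888) = −0.5·(-0.587786) − 0.25·(-0.117784) = 0.3233.

0.3233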